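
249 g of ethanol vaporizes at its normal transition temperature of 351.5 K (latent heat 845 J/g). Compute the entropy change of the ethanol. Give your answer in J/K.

ΔS = 599 J/K

Heat absorbed by the substance: Q = mL = 249 × 845 = 210405 J.
At constant T, ΔS = Q_rev/T = 210405 / 351.5 = 599 J/K.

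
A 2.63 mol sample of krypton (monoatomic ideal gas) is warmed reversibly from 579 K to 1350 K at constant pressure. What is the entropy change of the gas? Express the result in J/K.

At constant pressure, ΔS = nC_p ln(T₂/T₁) with C_p = 5R/2 = 20.79 J mol⁻¹ K⁻¹.
ΔS = 2.63 × 20.79 × ln(1350/579) = 46.3 J/K.

ΔS = 46.3 J/K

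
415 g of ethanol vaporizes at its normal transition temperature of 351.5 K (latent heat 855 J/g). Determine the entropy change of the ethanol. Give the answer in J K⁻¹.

Heat absorbed by the substance: Q = mL = 415 × 855 = 354825 J.
At constant T, ΔS = Q_rev/T = 354825 / 351.5 = 1010 J/K.

ΔS = 1010 J/K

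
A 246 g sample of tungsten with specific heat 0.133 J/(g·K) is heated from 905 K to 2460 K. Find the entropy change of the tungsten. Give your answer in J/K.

ΔS = ∫dQ_rev/T = m c ln(T₂/T₁) = 246 × 0.133 × ln(2460/905) = 32.7 J/K.

ΔS = 32.7 J/K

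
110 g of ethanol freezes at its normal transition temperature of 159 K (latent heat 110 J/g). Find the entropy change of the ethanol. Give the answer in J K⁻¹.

Heat released by the substance: Q = −mL = −110 × 110 = −12100 J.
At constant T, ΔS = Q_rev/T = −12100 / 159 = -76.1 J/K.

ΔS = -76.1 J/K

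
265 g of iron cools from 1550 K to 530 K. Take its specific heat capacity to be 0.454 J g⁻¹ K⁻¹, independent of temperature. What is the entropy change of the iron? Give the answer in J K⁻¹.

ΔS = -129 J/K

ΔS = ∫dQ_rev/T = m c ln(T₂/T₁) = 265 × 0.454 × ln(530/1550) = -129 J/K.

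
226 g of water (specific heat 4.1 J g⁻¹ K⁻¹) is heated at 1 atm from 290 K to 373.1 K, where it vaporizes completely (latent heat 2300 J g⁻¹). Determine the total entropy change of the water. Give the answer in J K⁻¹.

Warming step: ΔS₁ = m c ln(T_tr/T_i) = 226 × 4.1 × ln(373.1/290) = 233.5 J/K.
Phase change: ΔS₂ = +mL/T_tr = 226 × 2300 / 373.1 = 1393 J/K.
ΔS_total = (233.5) + (1393) = 1630 J/K.

ΔS = 1630 J/K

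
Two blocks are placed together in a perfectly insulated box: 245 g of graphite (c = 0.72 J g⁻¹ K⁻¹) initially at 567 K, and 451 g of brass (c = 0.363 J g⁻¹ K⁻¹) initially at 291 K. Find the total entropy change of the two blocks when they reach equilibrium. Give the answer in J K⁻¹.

ΔS_total = 18.4 J/K

Energy balance: T_f = (m₁c₁T₁ + m₂c₂T₂)/(m₁c₁ + m₂c₂) = 434.15 K.
ΔS₁ = m₁c₁ ln(T_f/T₁) = 176.4 × ln(434.15/567) = -47.09 J/K.
ΔS₂ = m₂c₂ ln(T_f/T₂) = 163.713 × ln(434.15/291) = 65.5 J/K.
ΔS_total = -47.09 + 65.5 = 18.4 J/K.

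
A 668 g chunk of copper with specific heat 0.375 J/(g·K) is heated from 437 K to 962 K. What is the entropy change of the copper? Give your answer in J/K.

ΔS = ∫dQ_rev/T = m c ln(T₂/T₁) = 668 × 0.375 × ln(962/437) = 198 J/K.

ΔS = 198 J/K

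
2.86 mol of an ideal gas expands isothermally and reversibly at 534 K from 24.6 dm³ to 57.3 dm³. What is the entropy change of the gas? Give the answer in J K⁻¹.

For an isothermal ideal gas ΔS_gas = nR ln(V₂/V₁) = 2.86 × 8.314 × ln(57.3/24.6) = 20.1 J/K.

ΔS_gas = 20.1 J/K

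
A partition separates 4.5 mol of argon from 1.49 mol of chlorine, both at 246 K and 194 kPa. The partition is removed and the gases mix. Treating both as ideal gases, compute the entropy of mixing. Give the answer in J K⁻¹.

Mole fractions: x_A = 4.5/5.99 = 0.751, x_B = 0.249.
ΔS_mix = −R(n_A ln x_A + n_B ln x_B) = −8.314 × (4.5 ln 0.751 + 1.49 ln 0.249) = 27.9 J/K.

ΔS_mix = 27.9 J/K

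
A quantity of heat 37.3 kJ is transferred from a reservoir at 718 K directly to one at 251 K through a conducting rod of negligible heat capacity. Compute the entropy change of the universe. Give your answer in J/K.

ΔS_total = 96.7 J/K

ΔS_hot = −Q/T_H = −37300/718 = -51.95 J/K and ΔS_cold = +Q/T_C = 37300/251 = 148.61 J/K.
ΔS_total = -51.95 + 148.61 = 96.7 J/K, positive as the second law requires.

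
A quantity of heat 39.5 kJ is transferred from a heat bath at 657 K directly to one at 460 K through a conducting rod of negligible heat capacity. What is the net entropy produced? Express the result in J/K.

ΔS_total = 25.7 J/K

ΔS_hot = −Q/T_H = −39500/657 = -60.122 J/K and ΔS_cold = +Q/T_C = 39500/460 = 85.87 J/K.
ΔS_total = -60.122 + 85.87 = 25.7 J/K, positive as the second law requires.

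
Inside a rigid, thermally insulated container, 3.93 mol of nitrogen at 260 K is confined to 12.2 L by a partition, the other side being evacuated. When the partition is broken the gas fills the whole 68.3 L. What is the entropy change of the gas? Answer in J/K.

ΔS_gas = 56.3 J/K

No heat is exchanged and no work is done, so the ideal-gas temperature stays constant.
Entropy is a state function; using a reversible isothermal path, ΔS_gas = nR ln(V₂/V₁) = 3.93 × 8.314 × ln(68.3/12.2) = 56.3 J/K.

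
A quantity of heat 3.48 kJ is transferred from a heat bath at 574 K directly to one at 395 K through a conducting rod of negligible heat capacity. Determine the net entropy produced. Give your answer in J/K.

ΔS_total = 2.75 J/K

ΔS_hot = −Q/T_H = −3480/574 = -6.063 J/K and ΔS_cold = +Q/T_C = 3480/395 = 8.81 J/K.
ΔS_total = -6.063 + 8.81 = 2.75 J/K, positive as the second law requires.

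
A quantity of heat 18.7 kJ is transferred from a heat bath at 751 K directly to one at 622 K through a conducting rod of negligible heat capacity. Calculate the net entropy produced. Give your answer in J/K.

ΔS_total = 5.16 J/K

ΔS_hot = −Q/T_H = −18700/751 = -24.9 J/K and ΔS_cold = +Q/T_C = 18700/622 = 30.06 J/K.
ΔS_total = -24.9 + 30.06 = 5.16 J/K, positive as the second law requires.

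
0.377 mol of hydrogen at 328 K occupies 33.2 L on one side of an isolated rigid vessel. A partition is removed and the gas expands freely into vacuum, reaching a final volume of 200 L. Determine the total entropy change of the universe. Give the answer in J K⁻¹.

ΔS_universe = 5.63 J/K

No heat is exchanged and no work is done, so the ideal-gas temperature stays constant.
Entropy is a state function; using a reversible isothermal path, ΔS_gas = nR ln(V₂/V₁) = 0.377 × 8.314 × ln(200/33.2) = 5.63 J/K.
The insulated surroundings exchange no heat, so ΔS_surr = 0 and ΔS_universe = ΔS_gas.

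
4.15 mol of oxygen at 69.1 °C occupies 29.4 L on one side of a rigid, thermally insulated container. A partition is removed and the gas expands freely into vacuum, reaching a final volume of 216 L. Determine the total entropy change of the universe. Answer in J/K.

ΔS_universe = 68.8 J/K

No heat is exchanged and no work is done, so the ideal-gas temperature stays constant.
Entropy is a state function; using a reversible isothermal path, ΔS_gas = nR ln(V₂/V₁) = 4.15 × 8.314 × ln(216/29.4) = 68.8 J/K.
The insulated surroundings exchange no heat, so ΔS_surr = 0 and ΔS_universe = ΔS_gas.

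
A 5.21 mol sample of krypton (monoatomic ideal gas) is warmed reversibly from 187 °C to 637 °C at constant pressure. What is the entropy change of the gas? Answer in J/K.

In kelvin: T₁ = 460.15 K, T₂ = 910.15 K. At constant pressure, ΔS = nC_p ln(T₂/T₁) with C_p = 5R/2 = 20.79 J mol⁻¹ K⁻¹.
ΔS = 5.21 × 20.79 × ln(910.15/460.15) = 73.9 J/K.

ΔS = 73.9 J/K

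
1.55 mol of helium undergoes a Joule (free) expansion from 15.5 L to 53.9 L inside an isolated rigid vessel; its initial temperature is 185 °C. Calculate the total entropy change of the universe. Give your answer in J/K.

No heat is exchanged and no work is done, so the ideal-gas temperature stays constant.
Entropy is a state function; using a reversible isothermal path, ΔS_gas = nR ln(V₂/V₁) = 1.55 × 8.314 × ln(53.9/15.5) = 16.1 J/K.
The insulated surroundings exchange no heat, so ΔS_surr = 0 and ΔS_universe = ΔS_gas.

ΔS_universe = 16.1 J/K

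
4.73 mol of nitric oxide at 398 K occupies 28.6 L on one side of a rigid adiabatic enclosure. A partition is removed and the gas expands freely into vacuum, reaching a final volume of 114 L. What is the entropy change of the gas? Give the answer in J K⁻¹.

ΔS_gas = 54.4 J/K

For an ideal gas in free expansion Q = 0 and W = 0, so T is unchanged.
Entropy is a state function; using a reversible isothermal path, ΔS_gas = nR ln(V₂/V₁) = 4.73 × 8.314 × ln(114/28.6) = 54.4 J/K.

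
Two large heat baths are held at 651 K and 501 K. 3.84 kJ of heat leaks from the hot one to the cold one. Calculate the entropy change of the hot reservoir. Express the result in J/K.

The hot reservoir loses heat Q, so ΔS_hot = −Q/T_H = −3840/651 = -5.9 J/K.

ΔS_hot = -5.9 J/K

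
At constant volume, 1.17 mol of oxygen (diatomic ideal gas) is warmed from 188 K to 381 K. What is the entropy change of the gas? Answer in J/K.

ΔS = 17.2 J/K

At constant volume, ΔS = nC_V ln(T₂/T₁) with C_V = 5R/2 = 20.79 J mol⁻¹ K⁻¹.
ΔS = 1.17 × 20.79 × ln(381/188) = 17.2 J/K.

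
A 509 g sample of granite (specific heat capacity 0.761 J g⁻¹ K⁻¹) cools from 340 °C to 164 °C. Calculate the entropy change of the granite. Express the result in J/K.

ΔS = -131 J/K

In kelvin: T₁ = 613.15 K, T₂ = 437.15 K. ΔS = ∫dQ_rev/T = m c ln(T₂/T₁) = 509 × 0.761 × ln(437.15/613.15) = -131 J/K.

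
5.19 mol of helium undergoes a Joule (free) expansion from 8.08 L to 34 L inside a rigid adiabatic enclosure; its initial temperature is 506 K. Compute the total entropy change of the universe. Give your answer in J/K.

ΔS_universe = 62 J/K

For an ideal gas in free expansion Q = 0 and W = 0, so T is unchanged.
Entropy is a state function; using a reversible isothermal path, ΔS_gas = nR ln(V₂/V₁) = 5.19 × 8.314 × ln(34/8.08) = 62 J/K.
The insulated surroundings exchange no heat, so ΔS_surr = 0 and ΔS_universe = ΔS_gas.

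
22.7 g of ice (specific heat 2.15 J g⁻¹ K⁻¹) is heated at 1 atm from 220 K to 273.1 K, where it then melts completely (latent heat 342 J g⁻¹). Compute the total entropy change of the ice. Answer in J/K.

ΔS = 39 J/K

Warming step: ΔS₁ = m c ln(T_tr/T_i) = 22.7 × 2.15 × ln(273.1/220) = 10.55 J/K.
Phase change: ΔS₂ = +mL/T_tr = 22.7 × 342 / 273.1 = 28.43 J/K.
ΔS_total = (10.55) + (28.43) = 39 J/K.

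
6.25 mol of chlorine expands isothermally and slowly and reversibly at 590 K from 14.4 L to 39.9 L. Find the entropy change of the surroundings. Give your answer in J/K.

ΔS_surr = -53 J/K

For an isothermal ideal gas ΔS_gas = nR ln(V₂/V₁) = 6.25 × 8.314 × ln(39.9/14.4) = 53 J/K.
The process is reversible, so ΔS_surr = −ΔS_gas = -53 J/K and ΔS_universe = 0.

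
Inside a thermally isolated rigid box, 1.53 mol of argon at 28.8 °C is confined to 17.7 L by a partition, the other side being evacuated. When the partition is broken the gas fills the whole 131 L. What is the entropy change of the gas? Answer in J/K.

ΔS_gas = 25.5 J/K

For an ideal gas in free expansion Q = 0 and W = 0, so T is unchanged.
Entropy is a state function; using a reversible isothermal path, ΔS_gas = nR ln(V₂/V₁) = 1.53 × 8.314 × ln(131/17.7) = 25.5 J/K.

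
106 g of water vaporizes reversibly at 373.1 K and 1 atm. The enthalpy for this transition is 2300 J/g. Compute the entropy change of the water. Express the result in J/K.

ΔS = 653 J/K

Heat absorbed by the substance: Q = mL = 106 × 2300 = 243800 J.
At constant T, ΔS = Q_rev/T = 243800 / 373.1 = 653 J/K.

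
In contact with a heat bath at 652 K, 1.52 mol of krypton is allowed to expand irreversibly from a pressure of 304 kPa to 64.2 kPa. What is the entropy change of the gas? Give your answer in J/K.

Entropy is a state function, so ΔS_gas depends only on the end states.
For an isothermal ideal gas ΔS_gas = nR ln(P₁/P₂) = 1.52 × 8.314 × ln(304/64.2) = 19.7 J/K.

ΔS_gas = 19.7 J/K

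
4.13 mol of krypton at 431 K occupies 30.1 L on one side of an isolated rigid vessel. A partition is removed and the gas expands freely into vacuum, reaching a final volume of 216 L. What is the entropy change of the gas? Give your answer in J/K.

For an ideal gas in free expansion Q = 0 and W = 0, so T is unchanged.
Entropy is a state function; using a reversible isothermal path, ΔS_gas = nR ln(V₂/V₁) = 4.13 × 8.314 × ln(216/30.1) = 67.7 J/K.

ΔS_gas = 67.7 J/K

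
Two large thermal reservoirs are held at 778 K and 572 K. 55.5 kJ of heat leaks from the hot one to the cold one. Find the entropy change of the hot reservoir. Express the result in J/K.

The hot reservoir loses heat Q, so ΔS_hot = −Q/T_H = −55500/778 = -71.3 J/K.

ΔS_hot = -71.3 J/K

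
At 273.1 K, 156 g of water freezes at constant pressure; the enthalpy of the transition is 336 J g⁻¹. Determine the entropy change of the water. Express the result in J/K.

ΔS = -192 J/K

Heat released by the substance: Q = −mL = −156 × 336 = −52416 J.
At constant T, ΔS = Q_rev/T = −52416 / 273.1 = -192 J/K.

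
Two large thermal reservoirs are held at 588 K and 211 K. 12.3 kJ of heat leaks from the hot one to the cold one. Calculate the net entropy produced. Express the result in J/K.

ΔS_total = 37.4 J/K

ΔS_hot = −Q/T_H = −12300/588 = -20.92 J/K and ΔS_cold = +Q/T_C = 12300/211 = 58.29 J/K.
ΔS_total = -20.92 + 58.29 = 37.4 J/K, positive as the second law requires.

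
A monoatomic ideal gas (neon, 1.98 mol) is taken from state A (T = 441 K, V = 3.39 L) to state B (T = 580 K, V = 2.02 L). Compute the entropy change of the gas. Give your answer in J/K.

Entropy is a state function: ΔS = nC_V ln(T₂/T₁) + nR ln(V₂/V₁), with C_V = 3R/2 = 12.47 J mol⁻¹ K⁻¹ for a monoatomic ideal gas.
ΔS = 1.98 × [12.47 × ln(580/441) + 8.314 × ln(2.02/3.39)] = -1.76 J/K.

ΔS = -1.76 J/K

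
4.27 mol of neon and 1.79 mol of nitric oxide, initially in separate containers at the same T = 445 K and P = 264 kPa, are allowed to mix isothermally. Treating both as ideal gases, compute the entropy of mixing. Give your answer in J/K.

Mole fractions: x_A = 4.27/6.06 = 0.705, x_B = 0.295.
ΔS_mix = −R(n_A ln x_A + n_B ln x_B) = −8.314 × (4.27 ln 0.705 + 1.79 ln 0.295) = 30.6 J/K.

ΔS_mix = 30.6 J/K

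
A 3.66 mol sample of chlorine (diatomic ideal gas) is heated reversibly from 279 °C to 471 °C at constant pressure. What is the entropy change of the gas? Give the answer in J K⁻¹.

ΔS = 31.8 J/K

In kelvin: T₁ = 552.15 K, T₂ = 744.15 K. At constant pressure, ΔS = nC_p ln(T₂/T₁) with C_p = 7R/2 = 29.1 J mol⁻¹ K⁻¹.
ΔS = 3.66 × 29.1 × ln(744.15/552.15) = 31.8 J/K.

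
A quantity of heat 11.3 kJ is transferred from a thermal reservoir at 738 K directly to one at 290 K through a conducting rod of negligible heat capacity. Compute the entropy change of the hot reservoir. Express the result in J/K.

The hot reservoir loses heat Q, so ΔS_hot = −Q/T_H = −11300/738 = -15.3 J/K.

ΔS_hot = -15.3 J/K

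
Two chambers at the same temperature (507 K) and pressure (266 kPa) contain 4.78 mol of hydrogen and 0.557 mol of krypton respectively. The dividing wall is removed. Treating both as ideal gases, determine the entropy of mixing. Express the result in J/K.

ΔS_mix = 14.8 J/K

Mole fractions: x_A = 4.78/5.34 = 0.896, x_B = 0.104.
ΔS_mix = −R(n_A ln x_A + n_B ln x_B) = −8.314 × (4.78 ln 0.896 + 0.557 ln 0.104) = 14.8 J/K.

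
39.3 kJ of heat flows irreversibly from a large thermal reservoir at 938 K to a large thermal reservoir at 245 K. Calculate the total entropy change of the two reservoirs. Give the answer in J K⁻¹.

ΔS_total = 119 J/K

ΔS_hot = −Q/T_H = −39300/938 = -41.898 J/K and ΔS_cold = +Q/T_C = 39300/245 = 160.41 J/K.
ΔS_total = -41.898 + 160.41 = 119 J/K, positive as the second law requires.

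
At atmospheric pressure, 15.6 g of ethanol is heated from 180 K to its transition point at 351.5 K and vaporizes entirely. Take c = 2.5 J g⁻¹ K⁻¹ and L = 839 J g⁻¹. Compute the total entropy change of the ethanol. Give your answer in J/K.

Warming step: ΔS₁ = m c ln(T_tr/T_i) = 15.6 × 2.5 × ln(351.5/180) = 26.1 J/K.
Phase change: ΔS₂ = +mL/T_tr = 15.6 × 839 / 351.5 = 37.24 J/K.
ΔS_total = (26.1) + (37.24) = 63.3 J/K.

ΔS = 63.3 J/K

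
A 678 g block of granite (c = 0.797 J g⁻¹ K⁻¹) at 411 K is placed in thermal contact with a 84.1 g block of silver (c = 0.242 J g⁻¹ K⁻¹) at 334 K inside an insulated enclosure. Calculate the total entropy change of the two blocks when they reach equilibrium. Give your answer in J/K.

ΔS_total = 0.396 J/K

Energy balance: T_f = (m₁c₁T₁ + m₂c₂T₂)/(m₁c₁ + m₂c₂) = 408.21 K.
ΔS₁ = m₁c₁ ln(T_f/T₁) = 540.366 × ln(408.21/411) = -3.687 J/K.
ΔS₂ = m₂c₂ ln(T_f/T₂) = 20.3522 × ln(408.21/334) = 4.083 J/K.
ΔS_total = -3.687 + 4.083 = 0.396 J/K.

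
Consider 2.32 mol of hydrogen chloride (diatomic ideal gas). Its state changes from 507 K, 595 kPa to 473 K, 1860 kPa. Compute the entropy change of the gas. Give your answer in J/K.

ΔS = nC_p ln(T₂/T₁) − nR ln(P₂/P₁), with C_p = 7R/2 = 29.1 J mol⁻¹ K⁻¹ for a diatomic ideal gas.
ΔS = 2.32 × [29.1 × ln(473/507) − 8.314 × ln(1860/595)] = -26.7 J/K.

ΔS = -26.7 J/K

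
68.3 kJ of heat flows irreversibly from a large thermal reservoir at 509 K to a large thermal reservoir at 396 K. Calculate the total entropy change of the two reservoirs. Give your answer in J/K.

ΔS_total = 38.3 J/K

ΔS_hot = −Q/T_H = −68300/509 = -134.2 J/K and ΔS_cold = +Q/T_C = 68300/396 = 172.5 J/K.
ΔS_total = -134.2 + 172.5 = 38.3 J/K, positive as the second law requires.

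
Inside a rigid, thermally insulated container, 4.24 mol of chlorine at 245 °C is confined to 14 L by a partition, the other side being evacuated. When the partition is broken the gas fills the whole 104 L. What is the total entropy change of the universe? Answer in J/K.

For an ideal gas in free expansion Q = 0 and W = 0, so T is unchanged.
Entropy is a state function; using a reversible isothermal path, ΔS_gas = nR ln(V₂/V₁) = 4.24 × 8.314 × ln(104/14) = 70.7 J/K.
The insulated surroundings exchange no heat, so ΔS_surr = 0 and ΔS_universe = ΔS_gas.

ΔS_universe = 70.7 J/K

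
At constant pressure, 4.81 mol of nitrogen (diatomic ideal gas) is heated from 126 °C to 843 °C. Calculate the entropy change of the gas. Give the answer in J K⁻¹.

ΔS = 144 J/K

In kelvin: T₁ = 399.15 K, T₂ = 1116.15 K. At constant pressure, ΔS = nC_p ln(T₂/T₁) with C_p = 7R/2 = 29.1 J mol⁻¹ K⁻¹.
ΔS = 4.81 × 29.1 × ln(1116.15/399.15) = 144 J/K.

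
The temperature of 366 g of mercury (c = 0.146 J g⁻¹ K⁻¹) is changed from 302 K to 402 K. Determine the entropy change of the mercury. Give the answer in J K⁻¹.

ΔS = ∫dQ_rev/T = m c ln(T₂/T₁) = 366 × 0.146 × ln(402/302) = 15.3 J/K.

ΔS = 15.3 J/K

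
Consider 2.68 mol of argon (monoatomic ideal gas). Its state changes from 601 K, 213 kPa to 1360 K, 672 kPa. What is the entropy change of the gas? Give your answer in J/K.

ΔS = nC_p ln(T₂/T₁) − nR ln(P₂/P₁), with C_p = 5R/2 = 20.79 J mol⁻¹ K⁻¹ for a monoatomic ideal gas.
ΔS = 2.68 × [20.79 × ln(1360/601) − 8.314 × ln(672/213)] = 19.9 J/K.

ΔS = 19.9 J/K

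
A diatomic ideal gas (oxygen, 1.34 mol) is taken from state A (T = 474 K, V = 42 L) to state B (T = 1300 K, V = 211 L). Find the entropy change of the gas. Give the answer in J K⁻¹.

Entropy is a state function: ΔS = nC_V ln(T₂/T₁) + nR ln(V₂/V₁), with C_V = 5R/2 = 20.79 J mol⁻¹ K⁻¹ for a diatomic ideal gas.
ΔS = 1.34 × [20.79 × ln(1300/474) + 8.314 × ln(211/42)] = 46.1 J/K.

ΔS = 46.1 J/K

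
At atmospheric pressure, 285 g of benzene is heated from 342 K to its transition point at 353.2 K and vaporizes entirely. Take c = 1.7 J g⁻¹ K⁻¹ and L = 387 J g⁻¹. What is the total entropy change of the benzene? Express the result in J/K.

Warming step: ΔS₁ = m c ln(T_tr/T_i) = 285 × 1.7 × ln(353.2/342) = 15.61 J/K.
Phase change: ΔS₂ = +mL/T_tr = 285 × 387 / 353.2 = 312.3 J/K.
ΔS_total = (15.61) + (312.3) = 328 J/K.

ΔS = 328 J/K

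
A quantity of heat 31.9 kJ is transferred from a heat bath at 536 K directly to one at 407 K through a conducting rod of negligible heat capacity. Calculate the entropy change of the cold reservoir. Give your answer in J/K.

ΔS_cold = 78.4 J/K

The cold reservoir gains heat Q, so ΔS_cold = +Q/T_C = 31900/407 = 78.4 J/K.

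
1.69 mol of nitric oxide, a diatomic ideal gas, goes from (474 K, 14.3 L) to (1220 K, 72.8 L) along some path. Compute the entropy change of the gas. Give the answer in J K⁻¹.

ΔS = 56.1 J/K

Entropy is a state function: ΔS = nC_V ln(T₂/T₁) + nR ln(V₂/V₁), with C_V = 5R/2 = 20.79 J mol⁻¹ K⁻¹ for a diatomic ideal gas.
ΔS = 1.69 × [20.79 × ln(1220/474) + 8.314 × ln(72.8/14.3)] = 56.1 J/K.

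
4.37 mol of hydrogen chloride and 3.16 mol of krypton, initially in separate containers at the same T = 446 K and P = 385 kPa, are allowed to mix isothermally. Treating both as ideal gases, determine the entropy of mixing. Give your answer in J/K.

ΔS_mix = 42.6 J/K

Mole fractions: x_A = 4.37/7.53 = 0.58, x_B = 0.42.
ΔS_mix = −R(n_A ln x_A + n_B ln x_B) = −8.314 × (4.37 ln 0.58 + 3.16 ln 0.42) = 42.6 J/K.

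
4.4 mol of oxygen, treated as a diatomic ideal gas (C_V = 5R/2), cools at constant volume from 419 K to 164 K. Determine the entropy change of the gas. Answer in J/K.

At constant volume, ΔS = nC_V ln(T₂/T₁) with C_V = 5R/2 = 20.79 J mol⁻¹ K⁻¹.
ΔS = 4.4 × 20.79 × ln(164/419) = -85.8 J/K.

ΔS = -85.8 J/K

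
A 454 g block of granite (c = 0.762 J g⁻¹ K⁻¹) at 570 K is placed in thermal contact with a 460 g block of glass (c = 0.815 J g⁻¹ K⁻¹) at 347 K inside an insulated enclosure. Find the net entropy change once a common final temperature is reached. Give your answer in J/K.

Energy balance: T_f = (m₁c₁T₁ + m₂c₂T₂)/(m₁c₁ + m₂c₂) = 454.02 K.
ΔS₁ = m₁c₁ ln(T_f/T₁) = 345.948 × ln(454.02/570) = -78.7 J/K.
ΔS₂ = m₂c₂ ln(T_f/T₂) = 374.9 × ln(454.02/347) = 100.8 J/K.
ΔS_total = -78.7 + 100.8 = 22.1 J/K.

ΔS_total = 22.1 J/K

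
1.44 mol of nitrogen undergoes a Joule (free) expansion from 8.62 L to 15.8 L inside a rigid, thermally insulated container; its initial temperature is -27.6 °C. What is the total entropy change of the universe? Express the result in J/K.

ΔS_universe = 7.25 J/K

No heat is exchanged and no work is done, so the ideal-gas temperature stays constant.
Entropy is a state function; using a reversible isothermal path, ΔS_gas = nR ln(V₂/V₁) = 1.44 × 8.314 × ln(15.8/8.62) = 7.25 J/K.
The insulated surroundings exchange no heat, so ΔS_surr = 0 and ΔS_universe = ΔS_gas.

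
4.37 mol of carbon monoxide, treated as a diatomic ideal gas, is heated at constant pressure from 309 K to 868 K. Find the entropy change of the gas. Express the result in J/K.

At constant pressure, ΔS = nC_p ln(T₂/T₁) with C_p = 7R/2 = 29.1 J mol⁻¹ K⁻¹.
ΔS = 4.37 × 29.1 × ln(868/309) = 131 J/K.

ΔS = 131 J/K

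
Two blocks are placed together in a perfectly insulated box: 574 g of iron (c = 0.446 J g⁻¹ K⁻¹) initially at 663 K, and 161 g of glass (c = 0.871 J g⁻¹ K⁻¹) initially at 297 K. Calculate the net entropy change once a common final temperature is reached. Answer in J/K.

Energy balance: T_f = (m₁c₁T₁ + m₂c₂T₂)/(m₁c₁ + m₂c₂) = 533.47 K.
ΔS₁ = m₁c₁ ln(T_f/T₁) = 256.004 × ln(533.47/663) = -55.65 J/K.
ΔS₂ = m₂c₂ ln(T_f/T₂) = 140.231 × ln(533.47/297) = 82.13 J/K.
ΔS_total = -55.65 + 82.13 = 26.5 J/K.

ΔS_total = 26.5 J/K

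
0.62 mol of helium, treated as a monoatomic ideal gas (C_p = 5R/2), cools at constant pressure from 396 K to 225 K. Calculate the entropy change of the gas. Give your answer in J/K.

At constant pressure, ΔS = nC_p ln(T₂/T₁) with C_p = 5R/2 = 20.79 J mol⁻¹ K⁻¹.
ΔS = 0.62 × 20.79 × ln(225/396) = -7.29 J/K.

ΔS = -7.29 J/K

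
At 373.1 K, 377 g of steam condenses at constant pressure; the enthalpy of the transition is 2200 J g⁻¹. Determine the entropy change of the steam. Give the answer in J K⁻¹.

ΔS = -2220 J/K

Heat released by the substance: Q = −mL = −377 × 2200 = −829400 J.
At constant T, ΔS = Q_rev/T = −829400 / 373.1 = -2220 J/K.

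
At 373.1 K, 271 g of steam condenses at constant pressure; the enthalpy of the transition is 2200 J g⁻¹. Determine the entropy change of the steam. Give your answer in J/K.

Heat released by the substance: Q = −mL = −271 × 2200 = −596200 J.
At constant T, ΔS = Q_rev/T = −596200 / 373.1 = -1600 J/K.

ΔS = -1600 J/K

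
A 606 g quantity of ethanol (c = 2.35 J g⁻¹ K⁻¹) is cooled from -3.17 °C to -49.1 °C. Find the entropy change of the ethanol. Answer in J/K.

ΔS = -266 J/K

In kelvin: T₁ = 269.98 K, T₂ = 224.05 K. ΔS = ∫dQ_rev/T = m c ln(T₂/T₁) = 606 × 2.35 × ln(224.05/269.98) = -266 J/K.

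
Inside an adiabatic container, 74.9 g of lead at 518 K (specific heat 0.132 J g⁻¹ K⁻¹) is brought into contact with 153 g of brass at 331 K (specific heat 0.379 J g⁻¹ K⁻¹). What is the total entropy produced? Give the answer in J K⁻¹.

Energy balance: T_f = (m₁c₁T₁ + m₂c₂T₂)/(m₁c₁ + m₂c₂) = 358.24 K.
ΔS₁ = m₁c₁ ln(T_f/T₁) = 9.8868 × ln(358.24/518) = -3.646 J/K.
ΔS₂ = m₂c₂ ln(T_f/T₂) = 57.987 × ln(358.24/331) = 4.586 J/K.
ΔS_total = -3.646 + 4.586 = 0.94 J/K.

ΔS_total = 0.94 J/K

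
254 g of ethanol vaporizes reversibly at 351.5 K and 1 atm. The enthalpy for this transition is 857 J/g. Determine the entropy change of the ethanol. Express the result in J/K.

ΔS = 619 J/K

Heat absorbed by the substance: Q = mL = 254 × 857 = 217678 J.
At constant T, ΔS = Q_rev/T = 217678 / 351.5 = 619 J/K.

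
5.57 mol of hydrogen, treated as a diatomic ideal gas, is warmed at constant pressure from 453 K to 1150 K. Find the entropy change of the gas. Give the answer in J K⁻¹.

At constant pressure, ΔS = nC_p ln(T₂/T₁) with C_p = 7R/2 = 29.1 J mol⁻¹ K⁻¹.
ΔS = 5.57 × 29.1 × ln(1150/453) = 151 J/K.

ΔS = 151 J/K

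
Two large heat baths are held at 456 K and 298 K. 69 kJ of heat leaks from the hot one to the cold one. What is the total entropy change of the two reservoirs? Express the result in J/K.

ΔS_hot = −Q/T_H = −69000/456 = -151.3 J/K and ΔS_cold = +Q/T_C = 69000/298 = 231.5 J/K.
ΔS_total = -151.3 + 231.5 = 80.2 J/K, positive as the second law requires.

ΔS_total = 80.2 J/K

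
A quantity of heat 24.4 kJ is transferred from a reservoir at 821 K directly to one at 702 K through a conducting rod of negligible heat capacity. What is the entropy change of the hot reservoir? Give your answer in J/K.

The hot reservoir loses heat Q, so ΔS_hot = −Q/T_H = −24400/821 = -29.7 J/K.

ΔS_hot = -29.7 J/K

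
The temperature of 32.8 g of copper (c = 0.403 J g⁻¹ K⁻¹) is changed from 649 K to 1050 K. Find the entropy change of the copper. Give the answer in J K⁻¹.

ΔS = 6.36 J/K

ΔS = ∫dQ_rev/T = m c ln(T₂/T₁) = 32.8 × 0.403 × ln(1050/649) = 6.36 J/K.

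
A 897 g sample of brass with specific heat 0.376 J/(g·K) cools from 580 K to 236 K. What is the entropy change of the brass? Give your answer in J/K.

ΔS = -303 J/K

ΔS = ∫dQ_rev/T = m c ln(T₂/T₁) = 897 × 0.376 × ln(236/580) = -303 J/K.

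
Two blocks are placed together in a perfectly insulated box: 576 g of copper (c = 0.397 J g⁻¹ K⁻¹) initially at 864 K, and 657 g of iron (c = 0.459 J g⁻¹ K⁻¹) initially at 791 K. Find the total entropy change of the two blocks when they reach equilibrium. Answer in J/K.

ΔS_total = 0.509 J/K

Energy balance: T_f = (m₁c₁T₁ + m₂c₂T₂)/(m₁c₁ + m₂c₂) = 822.48 K.
ΔS₁ = m₁c₁ ln(T_f/T₁) = 228.672 × ln(822.48/864) = -11.261 J/K.
ΔS₂ = m₂c₂ ln(T_f/T₂) = 301.563 × ln(822.48/791) = 11.77 J/K.
ΔS_total = -11.261 + 11.77 = 0.509 J/K.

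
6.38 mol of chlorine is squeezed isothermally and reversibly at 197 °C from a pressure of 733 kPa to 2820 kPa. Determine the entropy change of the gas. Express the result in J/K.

ΔS_gas = -71.5 J/K

For an isothermal ideal gas ΔS_gas = nR ln(P₁/P₂) = 6.38 × 8.314 × ln(733/2820) = -71.5 J/K.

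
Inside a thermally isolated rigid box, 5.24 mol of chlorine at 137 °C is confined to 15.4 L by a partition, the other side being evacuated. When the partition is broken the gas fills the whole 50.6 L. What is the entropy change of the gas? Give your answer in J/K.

No heat is exchanged and no work is done, so the ideal-gas temperature stays constant.
Entropy is a state function; using a reversible isothermal path, ΔS_gas = nR ln(V₂/V₁) = 5.24 × 8.314 × ln(50.6/15.4) = 51.8 J/K.

ΔS_gas = 51.8 J/K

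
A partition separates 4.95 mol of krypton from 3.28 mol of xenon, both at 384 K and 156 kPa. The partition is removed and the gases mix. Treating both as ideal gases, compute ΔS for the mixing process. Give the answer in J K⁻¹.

Mole fractions: x_A = 4.95/8.23 = 0.601, x_B = 0.399.
ΔS_mix = −R(n_A ln x_A + n_B ln x_B) = −8.314 × (4.95 ln 0.601 + 3.28 ln 0.399) = 46 J/K.

ΔS_mix = 46 J/K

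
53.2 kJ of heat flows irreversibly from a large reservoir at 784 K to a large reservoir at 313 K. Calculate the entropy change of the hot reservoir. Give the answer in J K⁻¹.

ΔS_hot = -67.9 J/K

The hot reservoir loses heat Q, so ΔS_hot = −Q/T_H = −53200/784 = -67.9 J/K.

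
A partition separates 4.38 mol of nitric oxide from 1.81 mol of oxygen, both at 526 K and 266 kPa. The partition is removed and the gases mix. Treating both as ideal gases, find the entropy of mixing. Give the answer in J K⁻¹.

ΔS_mix = 31.1 J/K

Mole fractions: x_A = 4.38/6.19 = 0.708, x_B = 0.292.
ΔS_mix = −R(n_A ln x_A + n_B ln x_B) = −8.314 × (4.38 ln 0.708 + 1.81 ln 0.292) = 31.1 J/K.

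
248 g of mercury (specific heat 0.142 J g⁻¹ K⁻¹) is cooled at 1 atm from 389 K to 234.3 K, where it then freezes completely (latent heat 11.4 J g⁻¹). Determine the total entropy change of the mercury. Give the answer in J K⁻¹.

ΔS = -29.9 J/K

Cooling step: ΔS₁ = m c ln(T_tr/T_i) = 248 × 0.142 × ln(234.3/389) = -17.85 J/K.
Phase change: ΔS₂ = −mL/T_tr = −248 × 11.4 / 234.3 = -12.07 J/K.
ΔS_total = (-17.85) + (-12.07) = -29.9 J/K.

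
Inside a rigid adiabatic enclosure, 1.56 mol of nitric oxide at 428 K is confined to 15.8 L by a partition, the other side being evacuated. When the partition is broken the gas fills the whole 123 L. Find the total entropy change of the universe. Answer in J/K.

ΔS_universe = 26.6 J/K

No heat is exchanged and no work is done, so the ideal-gas temperature stays constant.
Entropy is a state function; using a reversible isothermal path, ΔS_gas = nR ln(V₂/V₁) = 1.56 × 8.314 × ln(123/15.8) = 26.6 J/K.
The insulated surroundings exchange no heat, so ΔS_surr = 0 and ΔS_universe = ΔS_gas.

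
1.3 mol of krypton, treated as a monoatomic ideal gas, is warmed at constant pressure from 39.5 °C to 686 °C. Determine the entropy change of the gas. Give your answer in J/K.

In kelvin: T₁ = 312.65 K, T₂ = 959.15 K. At constant pressure, ΔS = nC_p ln(T₂/T₁) with C_p = 5R/2 = 20.79 J mol⁻¹ K⁻¹.
ΔS = 1.3 × 20.79 × ln(959.15/312.65) = 30.3 J/K.

ΔS = 30.3 J/K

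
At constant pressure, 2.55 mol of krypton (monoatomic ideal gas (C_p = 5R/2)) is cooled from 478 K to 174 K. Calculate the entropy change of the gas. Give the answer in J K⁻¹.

ΔS = -53.6 J/K

At constant pressure, ΔS = nC_p ln(T₂/T₁) with C_p = 5R/2 = 20.79 J mol⁻¹ K⁻¹.
ΔS = 2.55 × 20.79 × ln(174/478) = -53.6 J/K.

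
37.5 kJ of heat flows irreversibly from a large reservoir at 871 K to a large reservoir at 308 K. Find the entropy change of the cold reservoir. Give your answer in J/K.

The cold reservoir gains heat Q, so ΔS_cold = +Q/T_C = 37500/308 = 122 J/K.

ΔS_cold = 122 J/K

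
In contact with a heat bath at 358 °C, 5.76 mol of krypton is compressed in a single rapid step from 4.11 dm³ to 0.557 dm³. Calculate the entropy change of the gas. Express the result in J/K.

ΔS_gas = -95.7 J/K

Entropy is a state function, so ΔS_gas depends only on the end states.
For an isothermal ideal gas ΔS_gas = nR ln(V₂/V₁) = 5.76 × 8.314 × ln(0.557/4.11) = -95.7 J/K.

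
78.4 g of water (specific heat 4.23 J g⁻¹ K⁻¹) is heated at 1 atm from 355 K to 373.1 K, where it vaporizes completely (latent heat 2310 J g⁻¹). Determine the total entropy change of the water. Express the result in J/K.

Warming step: ΔS₁ = m c ln(T_tr/T_i) = 78.4 × 4.23 × ln(373.1/355) = 16.49 J/K.
Phase change: ΔS₂ = +mL/T_tr = 78.4 × 2310 / 373.1 = 485.4 J/K.
ΔS_total = (16.49) + (485.4) = 502 J/K.

ΔS = 502 J/K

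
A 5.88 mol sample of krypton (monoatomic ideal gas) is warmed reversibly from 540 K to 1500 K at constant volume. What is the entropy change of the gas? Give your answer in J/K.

ΔS = 74.9 J/K

At constant volume, ΔS = nC_V ln(T₂/T₁) with C_V = 3R/2 = 12.47 J mol⁻¹ K⁻¹.
ΔS = 5.88 × 12.47 × ln(1500/540) = 74.9 J/K.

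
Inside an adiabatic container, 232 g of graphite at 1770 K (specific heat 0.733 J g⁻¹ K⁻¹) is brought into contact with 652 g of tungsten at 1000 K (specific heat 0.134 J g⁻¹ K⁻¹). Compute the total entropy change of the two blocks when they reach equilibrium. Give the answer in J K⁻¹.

Energy balance: T_f = (m₁c₁T₁ + m₂c₂T₂)/(m₁c₁ + m₂c₂) = 1508.7 K.
ΔS₁ = m₁c₁ ln(T_f/T₁) = 170.056 × ln(1508.7/1770) = -27.17 J/K.
ΔS₂ = m₂c₂ ln(T_f/T₂) = 87.368 × ln(1508.7/1000) = 35.93 J/K.
ΔS_total = -27.17 + 35.93 = 8.76 J/K.

ΔS_total = 8.76 J/K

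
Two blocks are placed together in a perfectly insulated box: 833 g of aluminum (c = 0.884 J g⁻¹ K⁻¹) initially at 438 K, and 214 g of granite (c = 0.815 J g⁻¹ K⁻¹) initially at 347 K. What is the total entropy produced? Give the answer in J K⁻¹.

Energy balance: T_f = (m₁c₁T₁ + m₂c₂T₂)/(m₁c₁ + m₂c₂) = 420.57 K.
ΔS₁ = m₁c₁ ln(T_f/T₁) = 736.372 × ln(420.57/438) = -29.9 J/K.
ΔS₂ = m₂c₂ ln(T_f/T₂) = 174.41 × ln(420.57/347) = 33.54 J/K.
ΔS_total = -29.9 + 33.54 = 3.64 J/K.

ΔS_total = 3.64 J/K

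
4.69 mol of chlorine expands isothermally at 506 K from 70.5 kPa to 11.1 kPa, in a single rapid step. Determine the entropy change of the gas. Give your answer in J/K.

Entropy is a state function, so ΔS_gas depends only on the end states.
For an isothermal ideal gas ΔS_gas = nR ln(P₁/P₂) = 4.69 × 8.314 × ln(70.5/11.1) = 72.1 J/K.

ΔS_gas = 72.1 J/K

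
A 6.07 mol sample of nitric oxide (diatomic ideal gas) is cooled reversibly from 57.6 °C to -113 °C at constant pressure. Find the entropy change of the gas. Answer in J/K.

In kelvin: T₁ = 330.75 K, T₂ = 160.15 K. At constant pressure, ΔS = nC_p ln(T₂/T₁) with C_p = 7R/2 = 29.1 J mol⁻¹ K⁻¹.
ΔS = 6.07 × 29.1 × ln(160.15/330.75) = -128 J/K.

ΔS = -128 J/K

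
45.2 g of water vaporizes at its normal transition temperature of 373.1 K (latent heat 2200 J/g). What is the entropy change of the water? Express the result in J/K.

ΔS = 267 J/K

Heat absorbed by the substance: Q = mL = 45.2 × 2200 = 99440 J.
At constant T, ΔS = Q_rev/T = 99440 / 373.1 = 267 J/K.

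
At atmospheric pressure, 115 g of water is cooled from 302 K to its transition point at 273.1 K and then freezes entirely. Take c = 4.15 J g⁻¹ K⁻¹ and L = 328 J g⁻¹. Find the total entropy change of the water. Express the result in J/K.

ΔS = -186 J/K

Cooling step: ΔS₁ = m c ln(T_tr/T_i) = 115 × 4.15 × ln(273.1/302) = -48.01 J/K.
Phase change: ΔS₂ = −mL/T_tr = −115 × 328 / 273.1 = -138.1 J/K.
ΔS_total = (-48.01) + (-138.1) = -186 J/K.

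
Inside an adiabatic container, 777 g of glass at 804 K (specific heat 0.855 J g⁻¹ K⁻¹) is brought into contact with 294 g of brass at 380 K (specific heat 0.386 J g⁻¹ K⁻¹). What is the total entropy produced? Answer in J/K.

Energy balance: T_f = (m₁c₁T₁ + m₂c₂T₂)/(m₁c₁ + m₂c₂) = 742.14 K.
ΔS₁ = m₁c₁ ln(T_f/T₁) = 664.335 × ln(742.14/804) = -53.19 J/K.
ΔS₂ = m₂c₂ ln(T_f/T₂) = 113.484 × ln(742.14/380) = 75.96 J/K.
ΔS_total = -53.19 + 75.96 = 22.8 J/K.

ΔS_total = 22.8 J/K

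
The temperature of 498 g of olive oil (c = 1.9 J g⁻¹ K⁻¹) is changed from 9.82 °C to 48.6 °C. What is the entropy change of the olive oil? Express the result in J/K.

In kelvin: T₁ = 282.97 K, T₂ = 321.75 K. ΔS = ∫dQ_rev/T = m c ln(T₂/T₁) = 498 × 1.9 × ln(321.75/282.97) = 122 J/K.

ΔS = 122 J/K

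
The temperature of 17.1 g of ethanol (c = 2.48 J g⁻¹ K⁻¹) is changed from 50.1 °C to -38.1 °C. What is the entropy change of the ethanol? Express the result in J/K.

In kelvin: T₁ = 323.25 K, T₂ = 235.05 K. ΔS = ∫dQ_rev/T = m c ln(T₂/T₁) = 17.1 × 2.48 × ln(235.05/323.25) = -13.5 J/K.

ΔS = -13.5 J/K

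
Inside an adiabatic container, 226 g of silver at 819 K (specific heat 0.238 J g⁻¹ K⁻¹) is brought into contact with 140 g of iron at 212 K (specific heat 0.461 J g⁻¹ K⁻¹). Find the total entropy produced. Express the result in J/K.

ΔS_total = 25.9 J/K

Energy balance: T_f = (m₁c₁T₁ + m₂c₂T₂)/(m₁c₁ + m₂c₂) = 487.92 K.
ΔS₁ = m₁c₁ ln(T_f/T₁) = 53.788 × ln(487.92/819) = -27.86 J/K.
ΔS₂ = m₂c₂ ln(T_f/T₂) = 64.54 × ln(487.92/212) = 53.8 J/K.
ΔS_total = -27.86 + 53.8 = 25.9 J/K.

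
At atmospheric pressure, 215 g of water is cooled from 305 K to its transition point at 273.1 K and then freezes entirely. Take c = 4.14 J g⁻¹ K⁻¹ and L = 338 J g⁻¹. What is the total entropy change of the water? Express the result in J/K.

ΔS = -364 J/K

Cooling step: ΔS₁ = m c ln(T_tr/T_i) = 215 × 4.14 × ln(273.1/305) = -98.33 J/K.
Phase change: ΔS₂ = −mL/T_tr = −215 × 338 / 273.1 = -266.1 J/K.
ΔS_total = (-98.33) + (-266.1) = -364 J/K.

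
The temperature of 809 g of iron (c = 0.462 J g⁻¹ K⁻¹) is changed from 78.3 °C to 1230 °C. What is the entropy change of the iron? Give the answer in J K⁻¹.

In kelvin: T₁ = 351.45 K, T₂ = 1503.15 K. ΔS = ∫dQ_rev/T = m c ln(T₂/T₁) = 809 × 0.462 × ln(1503.15/351.45) = 543 J/K.

ΔS = 543 J/K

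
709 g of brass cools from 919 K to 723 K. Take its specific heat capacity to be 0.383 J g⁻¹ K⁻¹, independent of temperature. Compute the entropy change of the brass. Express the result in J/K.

ΔS = -65.1 J/K

ΔS = ∫dQ_rev/T = m c ln(T₂/T₁) = 709 × 0.383 × ln(723/919) = -65.1 J/K.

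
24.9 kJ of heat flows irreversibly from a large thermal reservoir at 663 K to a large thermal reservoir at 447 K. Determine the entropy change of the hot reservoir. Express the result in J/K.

ΔS_hot = -37.6 J/K

The hot reservoir loses heat Q, so ΔS_hot = −Q/T_H = −24900/663 = -37.6 J/K.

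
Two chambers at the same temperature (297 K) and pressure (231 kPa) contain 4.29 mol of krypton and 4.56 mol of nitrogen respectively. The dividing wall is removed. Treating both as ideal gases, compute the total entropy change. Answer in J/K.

Mole fractions: x_A = 4.29/8.85 = 0.485, x_B = 0.515.
ΔS_mix = −R(n_A ln x_A + n_B ln x_B) = −8.314 × (4.29 ln 0.485 + 4.56 ln 0.515) = 51 J/K.

ΔS_mix = 51 J/K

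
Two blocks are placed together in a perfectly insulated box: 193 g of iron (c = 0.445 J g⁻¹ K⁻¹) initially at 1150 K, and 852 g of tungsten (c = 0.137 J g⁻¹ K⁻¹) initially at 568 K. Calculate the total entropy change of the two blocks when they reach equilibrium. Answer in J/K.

ΔS_total = 12.5 J/K

Energy balance: T_f = (m₁c₁T₁ + m₂c₂T₂)/(m₁c₁ + m₂c₂) = 814.71 K.
ΔS₁ = m₁c₁ ln(T_f/T₁) = 85.885 × ln(814.71/1150) = -29.6 J/K.
ΔS₂ = m₂c₂ ln(T_f/T₂) = 116.724 × ln(814.71/568) = 42.1 J/K.
ΔS_total = -29.6 + 42.1 = 12.5 J/K.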